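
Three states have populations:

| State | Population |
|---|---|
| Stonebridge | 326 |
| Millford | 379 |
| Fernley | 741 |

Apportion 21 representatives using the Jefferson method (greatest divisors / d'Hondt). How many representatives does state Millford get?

5

Standard divisor 1446/21 ≈ 68.857; standard quotas: Stonebridge 4.734, Millford 5.504, Fernley 10.761.
Rounding down gives 4, 5, 10 = 19 seats, so the divisor must be adjusted.
With modified divisor 64: modified quotas Stonebridge 5.094, Millford 5.922, Fernley 11.578.
Rounding down: Stonebridge 5, Millford 5, Fernley 11 (total 21).
Millford receives 5.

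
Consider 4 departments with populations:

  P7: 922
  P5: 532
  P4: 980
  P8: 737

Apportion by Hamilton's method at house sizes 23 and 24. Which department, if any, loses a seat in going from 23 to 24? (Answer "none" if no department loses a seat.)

At 23 seats: P7 7, P5 4, P4 7, P8 5.
At 24 seats: P7 7, P5 4, P4 7, P8 6.
No department's allocation decreased.

none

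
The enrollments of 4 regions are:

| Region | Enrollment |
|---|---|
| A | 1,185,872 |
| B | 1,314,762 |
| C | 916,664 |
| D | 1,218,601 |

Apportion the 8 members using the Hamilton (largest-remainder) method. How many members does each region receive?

A: 2; B: 2; C: 2; D: 2

Standard divisor: 4635899 ÷ 8 ≈ 579487.375.
Standard quotas: A 2.0464, B 2.2688, C 1.5819, D 2.1029.
Lower quotas: A 2, B 2, C 1, D 2 (sum 7, leaving 1 seat).
Remainders in descending order: C 0.5819, B 0.2688, D 0.1029, A 0.0464.
Largest remainder: C receives the extra seat.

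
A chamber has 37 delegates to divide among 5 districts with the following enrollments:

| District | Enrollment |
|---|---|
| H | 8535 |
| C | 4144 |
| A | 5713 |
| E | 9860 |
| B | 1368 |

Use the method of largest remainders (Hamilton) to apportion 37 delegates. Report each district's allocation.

Total 29620; standard divisor 29620/37 ≈ 800.541.
Standard quotas: H 10.6615, C 5.1765, A 7.1364, E 12.3167, B 1.7088.
Lower quotas: H 10, C 5, A 7, E 12, B 1 (sum 35, leaving 2 seats).
Remainders in descending order: B 0.7088, H 0.6615, E 0.3167, C 0.1765, A 0.1364.
Largest remainders: B, H receive the extra seats.

H=11, C=5, A=7, E=12, B=2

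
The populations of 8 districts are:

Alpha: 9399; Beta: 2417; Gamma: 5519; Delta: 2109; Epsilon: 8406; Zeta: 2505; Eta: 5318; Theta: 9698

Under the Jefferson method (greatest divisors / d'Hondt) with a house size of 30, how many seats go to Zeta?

Standard divisor 45371/30 ≈ 1512.367; standard quotas: Alpha 6.215, Beta 1.598, Gamma 3.649, Delta 1.395, Epsilon 5.558, Zeta 1.656, Eta 3.516, Theta 6.412.
Rounding down gives 6, 1, 3, 1, 5, 1, 3, 6 = 26 seats, so the divisor must be adjusted.
With modified divisor 1338.75: modified quotas Alpha 7.021, Beta 1.805, Gamma 4.123, Delta 1.575, Epsilon 6.279, Zeta 1.871, Eta 3.972, Theta 7.244.
Rounding down: Alpha 7, Beta 1, Gamma 4, Delta 1, Epsilon 6, Zeta 1, Eta 3, Theta 7 (total 30).
Zeta receives 1.

1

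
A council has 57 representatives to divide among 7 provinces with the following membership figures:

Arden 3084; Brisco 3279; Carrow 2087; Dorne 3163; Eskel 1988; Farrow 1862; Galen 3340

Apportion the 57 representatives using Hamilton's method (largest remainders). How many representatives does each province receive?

Total 18803; standard divisor 18803/57 ≈ 329.877.
Standard quotas: Arden 9.349, Brisco 9.940, Carrow 6.327, Dorne 9.588, Eskel 6.026, Farrow 5.645, Galen 10.125.
Lower quotas: Arden 9, Brisco 9, Carrow 6, Dorne 9, Eskel 6, Farrow 5, Galen 10 (sum 54, leaving 3 seats).
Remainders in descending order: Brisco 0.940, Farrow 0.645, Dorne 0.588, Arden 0.349, Carrow 0.327, Galen 0.125, Eskel 0.026.
Largest remainders: Brisco, Farrow, Dorne receive the extra seats.

Arden: 9, Brisco: 10, Carrow: 6, Dorne: 10, Eskel: 6, Farrow: 6, Galen: 10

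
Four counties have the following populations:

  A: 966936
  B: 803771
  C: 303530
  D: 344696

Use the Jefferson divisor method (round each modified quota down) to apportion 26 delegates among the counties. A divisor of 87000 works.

With modified divisor 87000: modified quotas A 11.114, B 9.239, C 3.489, D 3.962.
Rounding down: A 11, B 9, C 3, D 3 (total 26).

A 11, B 9, C 3, D 3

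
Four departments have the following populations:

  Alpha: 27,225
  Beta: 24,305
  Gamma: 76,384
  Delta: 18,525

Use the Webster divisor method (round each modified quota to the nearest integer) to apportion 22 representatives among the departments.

Standard divisor 146439/22 ≈ 6656.318; standard quotas: Alpha 4.090, Beta 3.651, Gamma 11.475, Delta 2.783.
Rounding to the nearest integer gives Alpha 4, Beta 4, Gamma 11, Delta 3 — total 22, matching the house size, so no adjustment is needed.

Alpha: 4; Beta: 4; Gamma: 11; Delta: 3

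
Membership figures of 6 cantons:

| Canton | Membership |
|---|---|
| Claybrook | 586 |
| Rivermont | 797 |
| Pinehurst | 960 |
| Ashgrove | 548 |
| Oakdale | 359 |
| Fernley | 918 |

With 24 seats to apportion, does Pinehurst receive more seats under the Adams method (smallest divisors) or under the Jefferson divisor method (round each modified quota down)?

Adams: Claybrook 4, Rivermont 5, Pinehurst 5, Ashgrove 3, Oakdale 2, Fernley 5.
Jefferson: Claybrook 3, Rivermont 5, Pinehurst 6, Ashgrove 3, Oakdale 2, Fernley 5.
Pinehurst gets 5 under Adams and 6 under Jefferson.

Jefferson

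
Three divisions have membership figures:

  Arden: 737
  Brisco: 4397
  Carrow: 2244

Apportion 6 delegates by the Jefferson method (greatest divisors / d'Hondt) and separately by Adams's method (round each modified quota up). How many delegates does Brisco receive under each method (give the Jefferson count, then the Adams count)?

4 and 3

Jefferson: Arden 0, Brisco 4, Carrow 2.
Adams: Arden 1, Brisco 3, Carrow 2.
Brisco gets 4 under Jefferson and 3 under Adams.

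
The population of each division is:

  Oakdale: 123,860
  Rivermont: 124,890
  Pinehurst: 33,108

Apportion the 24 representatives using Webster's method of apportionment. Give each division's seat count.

Standard divisor 281858/24 ≈ 11744.083; standard quotas: Oakdale 10.547, Rivermont 10.634, Pinehurst 2.819.
Rounding to the nearest integer gives 11, 11, 3 = 25 seats, so the divisor must be adjusted.
With modified divisor 11850: modified quotas Oakdale 10.452, Rivermont 10.539, Pinehurst 2.794.
Rounding to the nearest integer: Oakdale 10, Rivermont 11, Pinehurst 3 (total 24).

Oakdale: 10, Rivermont: 11, Pinehurst: 3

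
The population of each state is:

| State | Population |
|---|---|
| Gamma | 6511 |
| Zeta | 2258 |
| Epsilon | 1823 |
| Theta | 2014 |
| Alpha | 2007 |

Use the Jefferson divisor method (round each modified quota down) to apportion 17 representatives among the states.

Gamma=8, Zeta=3, Epsilon=2, Theta=2, Alpha=2

Standard divisor 14613/17 ≈ 859.588; standard quotas: Gamma 7.575, Zeta 2.627, Epsilon 2.121, Theta 2.343, Alpha 2.335.
Rounding down gives 7, 2, 2, 2, 2 = 15 seats, so the divisor must be adjusted.
With modified divisor 740: modified quotas Gamma 8.799, Zeta 3.051, Epsilon 2.464, Theta 2.722, Alpha 2.712.
Rounding down: Gamma 8, Zeta 3, Epsilon 2, Theta 2, Alpha 2 (total 17).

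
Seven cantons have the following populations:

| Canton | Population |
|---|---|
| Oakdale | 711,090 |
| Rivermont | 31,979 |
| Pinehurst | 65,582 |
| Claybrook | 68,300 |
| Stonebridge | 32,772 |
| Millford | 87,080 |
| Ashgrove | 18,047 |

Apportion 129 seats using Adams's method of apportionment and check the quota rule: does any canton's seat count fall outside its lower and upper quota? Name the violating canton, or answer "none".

Oakdale

Standard quotas: Oakdale 90.388, Rivermont 4.065, Pinehurst 8.336, Claybrook 8.682, Stonebridge 4.166, Millford 11.069, Ashgrove 2.294.
Adams allocation: Oakdale 88, Rivermont 4, Pinehurst 9, Claybrook 9, Stonebridge 5, Millford 11, Ashgrove 3.
Oakdale has quota 90.388 (lower 90, upper 91) but receives 88 — outside the quota interval.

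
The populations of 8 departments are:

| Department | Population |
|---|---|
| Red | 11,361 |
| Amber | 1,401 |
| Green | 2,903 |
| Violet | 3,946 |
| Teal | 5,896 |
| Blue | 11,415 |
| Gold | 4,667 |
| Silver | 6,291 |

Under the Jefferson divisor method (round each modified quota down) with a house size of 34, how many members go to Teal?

Standard divisor 47880/34 ≈ 1408.235; standard quotas: Red 8.068, Amber 0.995, Green 2.061, Violet 2.802, Teal 4.187, Blue 8.106, Gold 3.314, Silver 4.467.
Rounding down gives 8, 0, 2, 2, 4, 8, 3, 4 = 31 seats, so the divisor must be adjusted.
With modified divisor 1265.3: modified quotas Red 8.979, Amber 1.107, Green 2.294, Violet 3.119, Teal 4.660, Blue 9.022, Gold 3.688, Silver 4.972.
Rounding down: Red 8, Amber 1, Green 2, Violet 3, Teal 4, Blue 9, Gold 3, Silver 4 (total 34).
Teal receives 4.

4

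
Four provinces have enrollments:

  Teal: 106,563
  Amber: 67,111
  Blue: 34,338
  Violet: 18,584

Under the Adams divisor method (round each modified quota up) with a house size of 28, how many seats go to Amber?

8

Standard divisor 226596/28 ≈ 8092.714; standard quotas: Teal 13.168, Amber 8.293, Blue 4.243, Violet 2.296.
Rounding up gives 14, 9, 5, 3 = 31 seats, so the divisor must be adjusted.
With modified divisor 8700: modified quotas Teal 12.249, Amber 7.714, Blue 3.947, Violet 2.136.
Rounding up: Teal 13, Amber 8, Blue 4, Violet 3 (total 28).
Amber receives 8.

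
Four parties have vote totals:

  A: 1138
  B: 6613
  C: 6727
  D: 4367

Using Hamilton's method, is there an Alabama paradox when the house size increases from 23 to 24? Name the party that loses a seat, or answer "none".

At 23 seats: A 2, B 8, C 8, D 5.
At 24 seats: A 1, B 8, C 9, D 6.
A drops from 2 to 1.

A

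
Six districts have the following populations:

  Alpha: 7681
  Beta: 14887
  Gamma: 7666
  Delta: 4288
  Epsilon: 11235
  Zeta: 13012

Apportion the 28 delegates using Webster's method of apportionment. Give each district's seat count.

Standard divisor 58769/28 ≈ 2098.893; standard quotas: Alpha 3.660, Beta 7.093, Gamma 3.652, Delta 2.043, Epsilon 5.353, Zeta 6.199.
Rounding to the nearest integer gives Alpha 4, Beta 7, Gamma 4, Delta 2, Epsilon 5, Zeta 6 — total 28, matching the house size, so no adjustment is needed.

Alpha: 4, Beta: 7, Gamma: 4, Delta: 2, Epsilon: 5, Zeta: 6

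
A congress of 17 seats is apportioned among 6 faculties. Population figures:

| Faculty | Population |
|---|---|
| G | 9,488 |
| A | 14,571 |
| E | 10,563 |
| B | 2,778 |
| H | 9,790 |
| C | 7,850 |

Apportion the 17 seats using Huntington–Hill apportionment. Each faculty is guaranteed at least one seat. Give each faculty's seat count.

G 3; A 5; E 3; B 1; H 3; C 2

With divisor 3231: modified quotas G 2.937, A 4.510, E 3.269, B 0.860, H 3.030, C 2.430.
Geometric-mean thresholds: G √(2·3)=2.449, A √(4·5)=4.472, E √(3·4)=3.464, B (min 1), H √(3·4)=3.464, C √(2·3)=2.449.
Each quota rounded against its threshold gives G 3, A 5, E 3, B 1, H 3, C 2 (total 17).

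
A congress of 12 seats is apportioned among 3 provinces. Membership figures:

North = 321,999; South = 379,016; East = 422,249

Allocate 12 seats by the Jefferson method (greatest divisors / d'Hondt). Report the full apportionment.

North: 3, South: 4, East: 5

Standard divisor 1123264/12 ≈ 93605.333; standard quotas: North 3.440, South 4.049, East 4.511.
Rounding down gives 3, 4, 4 = 11 seats, so the divisor must be adjusted.
With modified divisor 82500: modified quotas North 3.903, South 4.594, East 5.118.
Rounding down: North 3, South 4, East 5 (total 12).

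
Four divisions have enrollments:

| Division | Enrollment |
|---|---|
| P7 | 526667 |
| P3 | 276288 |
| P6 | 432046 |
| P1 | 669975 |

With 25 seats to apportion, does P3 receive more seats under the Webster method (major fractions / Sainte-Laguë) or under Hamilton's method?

Webster: P7 7, P3 4, P6 5, P1 9.
Hamilton: P7 7, P3 3, P6 6, P1 9.
P3 gets 4 under Webster and 3 under Hamilton.

Webster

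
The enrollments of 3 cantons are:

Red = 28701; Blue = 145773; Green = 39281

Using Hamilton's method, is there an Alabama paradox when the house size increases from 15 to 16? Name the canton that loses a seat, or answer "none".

none

At 15 seats: Red 2, Blue 10, Green 3.
At 16 seats: Red 2, Blue 11, Green 3.
No canton's allocation decreased.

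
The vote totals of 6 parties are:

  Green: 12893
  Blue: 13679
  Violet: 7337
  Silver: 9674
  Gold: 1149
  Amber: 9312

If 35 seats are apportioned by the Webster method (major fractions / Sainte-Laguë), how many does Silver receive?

6

Standard divisor 54044/35 ≈ 1544.114; standard quotas: Green 8.350, Blue 8.859, Violet 4.752, Silver 6.265, Gold 0.744, Amber 6.031.
Rounding to the nearest integer gives Green 8, Blue 9, Violet 5, Silver 6, Gold 1, Amber 6 — total 35, matching the house size, so no adjustment is needed.
Silver receives 6.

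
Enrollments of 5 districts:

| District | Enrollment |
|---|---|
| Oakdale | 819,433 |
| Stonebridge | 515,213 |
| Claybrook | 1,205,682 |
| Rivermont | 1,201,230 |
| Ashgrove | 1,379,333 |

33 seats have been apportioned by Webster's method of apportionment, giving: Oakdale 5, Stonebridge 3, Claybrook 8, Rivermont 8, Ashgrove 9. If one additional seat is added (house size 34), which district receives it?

Priority for the next seat is population ÷ (current seats + 0.5).
Priorities: Oakdale 148987.818, Stonebridge 147203.714, Claybrook 141844.941, Rivermont 141321.176, Ashgrove 145192.947.
Highest priority: Oakdale.

Oakdale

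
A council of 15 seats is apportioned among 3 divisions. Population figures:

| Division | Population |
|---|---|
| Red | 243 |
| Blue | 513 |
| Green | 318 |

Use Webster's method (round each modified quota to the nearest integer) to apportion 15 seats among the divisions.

Standard divisor 1074/15 ≈ 71.6; standard quotas: Red 3.394, Blue 7.165, Green 4.441.
Rounding to the nearest integer gives 3, 7, 4 = 14 seats, so the divisor must be adjusted.
With modified divisor 70: modified quotas Red 3.471, Blue 7.329, Green 4.543.
Rounding to the nearest integer: Red 3, Blue 7, Green 5 (total 15).

Red=3, Blue=7, Green=5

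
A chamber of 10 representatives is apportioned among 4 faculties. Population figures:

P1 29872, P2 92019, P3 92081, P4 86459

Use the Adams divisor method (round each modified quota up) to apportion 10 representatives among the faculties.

P1 1, P2 3, P3 3, P4 3

Standard divisor 300431/10 ≈ 30043.1; standard quotas: P1 0.994, P2 3.063, P3 3.065, P4 2.878.
Rounding up gives 1, 4, 4, 3 = 12 seats, so the divisor must be adjusted.
With modified divisor 37000: modified quotas P1 0.807, P2 2.487, P3 2.489, P4 2.337.
Rounding up: P1 1, P2 3, P3 3, P4 3 (total 10).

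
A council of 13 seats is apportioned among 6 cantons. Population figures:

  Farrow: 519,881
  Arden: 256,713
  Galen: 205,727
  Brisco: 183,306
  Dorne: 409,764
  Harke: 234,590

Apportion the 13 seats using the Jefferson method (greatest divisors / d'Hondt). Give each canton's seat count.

Standard divisor 1809981/13 ≈ 139229.308; standard quotas: Farrow 3.734, Arden 1.844, Galen 1.478, Brisco 1.317, Dorne 2.943, Harke 1.685.
Rounding down gives 3, 1, 1, 1, 2, 1 = 9 seats, so the divisor must be adjusted.
With modified divisor 110600: modified quotas Farrow 4.701, Arden 2.321, Galen 1.860, Brisco 1.657, Dorne 3.705, Harke 2.121.
Rounding down: Farrow 4, Arden 2, Galen 1, Brisco 1, Dorne 3, Harke 2 (total 13).

Farrow 4; Arden 2; Galen 1; Brisco 1; Dorne 3; Harke 2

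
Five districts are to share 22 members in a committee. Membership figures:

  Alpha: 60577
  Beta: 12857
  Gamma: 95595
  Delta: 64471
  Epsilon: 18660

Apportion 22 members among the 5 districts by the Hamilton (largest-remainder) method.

Standard divisor: 252160 ÷ 22 ≈ 11461.818.
Standard quotas: Alpha 5.2851, Beta 1.1217, Gamma 8.3403, Delta 5.6248, Epsilon 1.6280.
Lower quotas: Alpha 5, Beta 1, Gamma 8, Delta 5, Epsilon 1 (sum 20, leaving 2 seats).
Remainders in descending order: Epsilon 0.6280, Delta 0.6248, Gamma 0.3403, Alpha 0.2851, Beta 0.1217.
The surplus seats go to Epsilon, Delta.

Alpha 5, Beta 1, Gamma 8, Delta 6, Epsilon 2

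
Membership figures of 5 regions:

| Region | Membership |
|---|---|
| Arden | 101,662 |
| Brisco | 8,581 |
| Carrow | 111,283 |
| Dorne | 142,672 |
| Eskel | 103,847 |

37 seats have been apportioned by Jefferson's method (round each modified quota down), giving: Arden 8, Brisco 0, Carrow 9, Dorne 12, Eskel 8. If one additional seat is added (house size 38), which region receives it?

Eskel

Priority for the next seat is population ÷ (current seats + 1).
Priorities: Arden 11295.778, Brisco 8581.000, Carrow 11128.300, Dorne 10974.769, Eskel 11538.556.
Highest priority: Eskel.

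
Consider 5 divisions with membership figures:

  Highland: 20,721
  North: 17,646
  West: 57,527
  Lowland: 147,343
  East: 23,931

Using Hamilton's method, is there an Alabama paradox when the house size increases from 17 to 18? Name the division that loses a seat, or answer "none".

none

At 17 seats: Highland 1, North 1, West 4, Lowland 9, East 2.
At 18 seats: Highland 1, North 1, West 4, Lowland 10, East 2.
No division's allocation decreased.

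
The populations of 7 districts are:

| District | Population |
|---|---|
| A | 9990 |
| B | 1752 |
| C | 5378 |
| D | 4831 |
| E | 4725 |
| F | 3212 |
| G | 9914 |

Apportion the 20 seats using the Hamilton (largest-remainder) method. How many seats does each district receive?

Standard divisor: 39802 ÷ 20 ≈ 1990.1.
Standard quotas: A 5.0198, B 0.8804, C 2.7024, D 2.4275, E 2.3743, F 1.6140, G 4.9817.
Lower quotas: A 5, B 0, C 2, D 2, E 2, F 1, G 4 (sum 16, leaving 4 seats).
Remainders in descending order: G 0.9817, B 0.8804, C 0.7024, F 0.6140, D 0.4275, E 0.3743, A 0.0198.
The surplus seats go to G, B, C, F.

A: 5; B: 1; C: 3; D: 2; E: 2; F: 2; G: 5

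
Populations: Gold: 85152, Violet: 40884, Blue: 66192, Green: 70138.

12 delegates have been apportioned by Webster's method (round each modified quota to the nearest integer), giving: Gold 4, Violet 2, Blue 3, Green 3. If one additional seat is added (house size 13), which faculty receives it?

Green

Priority for the next seat is population ÷ (current seats + 0.5).
Priorities: Gold 18922.667, Violet 16353.600, Blue 18912.000, Green 20039.429.
Highest priority: Green.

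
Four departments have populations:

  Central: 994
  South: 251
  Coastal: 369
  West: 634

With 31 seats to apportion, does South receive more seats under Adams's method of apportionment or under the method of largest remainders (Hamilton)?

Adams

Adams: Central 13, South 4, Coastal 5, West 9.
Hamilton: Central 14, South 3, Coastal 5, West 9.
South gets 4 under Adams and 3 under Hamilton.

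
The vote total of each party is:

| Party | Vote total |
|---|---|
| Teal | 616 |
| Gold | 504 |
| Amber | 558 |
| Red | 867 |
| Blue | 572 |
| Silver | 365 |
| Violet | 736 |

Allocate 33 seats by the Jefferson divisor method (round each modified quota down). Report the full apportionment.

Teal=5, Gold=4, Amber=4, Red=7, Blue=4, Silver=3, Violet=6

Standard divisor 4218/33 ≈ 127.818; standard quotas: Teal 4.819, Gold 3.943, Amber 4.366, Red 6.783, Blue 4.475, Silver 2.856, Violet 5.758.
Rounding down gives 4, 3, 4, 6, 4, 2, 5 = 28 seats, so the divisor must be adjusted.
With modified divisor 120: modified quotas Teal 5.133, Gold 4.200, Amber 4.650, Red 7.225, Blue 4.767, Silver 3.042, Violet 6.133.
Rounding down: Teal 5, Gold 4, Amber 4, Red 7, Blue 4, Silver 3, Violet 6 (total 33).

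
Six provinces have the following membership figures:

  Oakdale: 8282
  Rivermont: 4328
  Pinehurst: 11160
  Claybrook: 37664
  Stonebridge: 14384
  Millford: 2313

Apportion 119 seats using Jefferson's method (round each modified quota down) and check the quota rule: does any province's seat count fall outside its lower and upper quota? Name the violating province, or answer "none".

Standard quotas: Oakdale 12.614, Rivermont 6.592, Pinehurst 16.998, Claybrook 57.365, Stonebridge 21.908, Millford 3.523.
Jefferson allocation: Oakdale 12, Rivermont 6, Pinehurst 17, Claybrook 59, Stonebridge 22, Millford 3.
Claybrook has quota 57.365 (lower 57, upper 58) but receives 59 — outside the quota interval.

Claybrook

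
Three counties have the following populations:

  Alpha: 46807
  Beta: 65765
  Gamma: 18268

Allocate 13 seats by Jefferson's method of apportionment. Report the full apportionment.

Standard divisor 130840/13 ≈ 10064.615; standard quotas: Alpha 4.651, Beta 6.534, Gamma 1.815.
Rounding down gives 4, 6, 1 = 11 seats, so the divisor must be adjusted.
With modified divisor 9250: modified quotas Alpha 5.060, Beta 7.110, Gamma 1.975.
Rounding down: Alpha 5, Beta 7, Gamma 1 (total 13).

Alpha 5, Beta 7, Gamma 1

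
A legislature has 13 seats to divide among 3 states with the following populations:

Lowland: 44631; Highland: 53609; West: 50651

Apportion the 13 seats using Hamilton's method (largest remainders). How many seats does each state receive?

Total 148891; standard divisor 148891/13 ≈ 11453.154.
Standard quotas: Lowland 3.8968, Highland 4.6807, West 4.4224.
Lower quotas: Lowland 3, Highland 4, West 4 (sum 11, leaving 2 seats).
Remainders in descending order: Lowland 0.8968, Highland 0.6807, West 0.4224.
Largest remainders: Lowland, Highland receive the extra seats.

Lowland 4, Highland 5, West 4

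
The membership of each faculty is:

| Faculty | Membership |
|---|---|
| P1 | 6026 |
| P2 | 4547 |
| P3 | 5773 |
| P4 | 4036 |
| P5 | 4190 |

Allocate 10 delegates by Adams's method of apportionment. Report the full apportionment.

Standard divisor 24572/10 ≈ 2457.2; standard quotas: P1 2.452, P2 1.850, P3 2.349, P4 1.643, P5 1.705.
Rounding up gives 3, 2, 3, 2, 2 = 12 seats, so the divisor must be adjusted.
With modified divisor 3500: modified quotas P1 1.722, P2 1.299, P3 1.649, P4 1.153, P5 1.197.
Rounding up: P1 2, P2 2, P3 2, P4 2, P5 2 (total 10).

P1=2, P2=2, P3=2, P4=2, P5=2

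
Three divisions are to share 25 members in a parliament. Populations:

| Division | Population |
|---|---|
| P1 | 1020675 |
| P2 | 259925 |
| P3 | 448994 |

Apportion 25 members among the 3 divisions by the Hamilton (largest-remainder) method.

Standard divisor: 1729594 ÷ 25 ≈ 69183.76.
Standard quotas: P1 14.7531, P2 3.7570, P3 6.4899.
Lower quotas: P1 14, P2 3, P3 6 (sum 23, leaving 2 seats).
Remainders in descending order: P2 0.7570, P1 0.7531, P3 0.4899.
Largest remainders: P2, P1 receive the extra seats.

P1 15, P2 4, P3 6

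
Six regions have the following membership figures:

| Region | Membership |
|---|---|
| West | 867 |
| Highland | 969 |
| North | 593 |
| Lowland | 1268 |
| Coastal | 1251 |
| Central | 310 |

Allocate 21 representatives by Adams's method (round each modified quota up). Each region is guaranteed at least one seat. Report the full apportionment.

Standard divisor 5258/21 ≈ 250.381; standard quotas: West 3.463, Highland 3.870, North 2.368, Lowland 5.064, Coastal 4.996, Central 1.238.
Rounding up gives 4, 4, 3, 6, 5, 2 = 24 seats, so the divisor must be adjusted.
With modified divisor 300: modified quotas West 2.890, Highland 3.230, North 1.977, Lowland 4.227, Coastal 4.170, Central 1.033.
Rounding up: West 3, Highland 4, North 2, Lowland 5, Coastal 5, Central 2 (total 21).

West=3, Highland=4, North=2, Lowland=5, Coastal=5, Central=2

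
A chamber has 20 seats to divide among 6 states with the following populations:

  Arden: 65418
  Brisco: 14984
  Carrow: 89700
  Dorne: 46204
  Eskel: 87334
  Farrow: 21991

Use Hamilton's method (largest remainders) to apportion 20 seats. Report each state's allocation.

The standard divisor is 325631/20 ≈ 16281.55.
Standard quotas: Arden 4.0179, Brisco 0.9203, Carrow 5.5093, Dorne 2.8378, Eskel 5.3640, Farrow 1.3507.
Lower quotas: Arden 4, Brisco 0, Carrow 5, Dorne 2, Eskel 5, Farrow 1 (sum 17, leaving 3 seats).
Remainders in descending order: Brisco 0.9203, Dorne 0.8378, Carrow 0.5093, Eskel 0.3640, Farrow 0.3507, Arden 0.0179.
The surplus seats go to Brisco, Dorne, Carrow.

Arden 4, Brisco 1, Carrow 6, Dorne 3, Eskel 5, Farrow 1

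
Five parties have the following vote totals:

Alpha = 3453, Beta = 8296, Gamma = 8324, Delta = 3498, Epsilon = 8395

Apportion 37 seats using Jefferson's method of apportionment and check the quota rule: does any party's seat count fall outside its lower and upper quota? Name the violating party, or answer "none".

none

Standard quotas: Alpha 3.997, Beta 9.602, Gamma 9.635, Delta 4.049, Epsilon 9.717.
Jefferson allocation: Alpha 4, Beta 9, Gamma 10, Delta 4, Epsilon 10.
Every allocation lies between the lower and upper quota.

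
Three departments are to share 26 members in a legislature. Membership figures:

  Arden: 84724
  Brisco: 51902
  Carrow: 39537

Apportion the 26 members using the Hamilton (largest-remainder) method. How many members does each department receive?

Arden=12; Brisco=8; Carrow=6

Total 176163; standard divisor 176163/26 ≈ 6775.5.
Standard quotas: Arden 12.5045, Brisco 7.6602, Carrow 5.8353.
Lower quotas: Arden 12, Brisco 7, Carrow 5 (sum 24, leaving 2 seats).
Remainders in descending order: Carrow 0.8353, Brisco 0.6602, Arden 0.5045.
The surplus seats go to Carrow, Brisco.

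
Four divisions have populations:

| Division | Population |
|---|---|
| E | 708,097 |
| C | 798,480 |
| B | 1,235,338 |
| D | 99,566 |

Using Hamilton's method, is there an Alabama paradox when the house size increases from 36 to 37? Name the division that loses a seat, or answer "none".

At 36 seats: E 9, C 10, B 16, D 1.
At 37 seats: E 9, C 11, B 16, D 1.
No division's allocation decreased.

none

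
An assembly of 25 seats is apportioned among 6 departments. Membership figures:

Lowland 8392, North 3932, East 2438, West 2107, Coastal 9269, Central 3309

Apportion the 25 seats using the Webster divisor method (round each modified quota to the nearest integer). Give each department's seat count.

Lowland 7; North 3; East 2; West 2; Coastal 8; Central 3

Standard divisor 29447/25 ≈ 1177.88; standard quotas: Lowland 7.125, North 3.338, East 2.070, West 1.789, Coastal 7.869, Central 2.809.
Rounding to the nearest integer gives Lowland 7, North 3, East 2, West 2, Coastal 8, Central 3 — total 25, matching the house size, so no adjustment is needed.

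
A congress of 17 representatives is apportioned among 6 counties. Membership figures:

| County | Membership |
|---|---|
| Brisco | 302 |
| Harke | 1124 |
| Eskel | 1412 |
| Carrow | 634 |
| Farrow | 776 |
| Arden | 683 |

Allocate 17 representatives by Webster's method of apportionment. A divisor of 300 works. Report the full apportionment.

Brisco=1, Harke=4, Eskel=5, Carrow=2, Farrow=3, Arden=2

With modified divisor 300: modified quotas Brisco 1.007, Harke 3.747, Eskel 4.707, Carrow 2.113, Farrow 2.587, Arden 2.277.
Rounding to the nearest integer: Brisco 1, Harke 4, Eskel 5, Carrow 2, Farrow 3, Arden 2 (total 17).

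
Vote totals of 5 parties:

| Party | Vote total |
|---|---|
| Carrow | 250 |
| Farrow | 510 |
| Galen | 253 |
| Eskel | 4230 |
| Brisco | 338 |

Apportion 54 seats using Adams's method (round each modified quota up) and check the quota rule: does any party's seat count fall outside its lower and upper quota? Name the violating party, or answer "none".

Standard quotas: Carrow 2.419, Farrow 4.935, Galen 2.448, Eskel 40.928, Brisco 3.270.
Adams allocation: Carrow 3, Farrow 5, Galen 3, Eskel 39, Brisco 4.
Eskel has quota 40.928 (lower 40, upper 41) but receives 39 — outside the quota interval.

Eskel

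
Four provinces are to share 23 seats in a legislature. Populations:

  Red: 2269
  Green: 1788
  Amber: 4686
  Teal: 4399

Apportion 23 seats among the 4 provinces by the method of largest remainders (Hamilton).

Red=4, Green=3, Amber=8, Teal=8

The standard divisor is 13142/23 ≈ 571.391.
Standard quotas: Red 3.971, Green 3.129, Amber 8.201, Teal 7.699.
Lower quotas: Red 3, Green 3, Amber 8, Teal 7 (sum 21, leaving 2 seats).
Remainders in descending order: Red 0.971, Teal 0.699, Amber 0.201, Green 0.129.
Largest remainders: Red, Teal receive the extra seats.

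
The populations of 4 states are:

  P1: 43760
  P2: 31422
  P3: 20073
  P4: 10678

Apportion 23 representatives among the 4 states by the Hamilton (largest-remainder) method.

Total 105933; standard divisor 105933/23 ≈ 4605.783.
Standard quotas: P1 9.5011, P2 6.8223, P3 4.3582, P4 2.3184.
Lower quotas: P1 9, P2 6, P3 4, P4 2 (sum 21, leaving 2 seats).
Remainders in descending order: P2 0.8223, P1 0.5011, P3 0.3582, P4 0.3184.
Largest remainders: P2, P1 receive the extra seats.

P1: 10, P2: 7, P3: 4, P4: 2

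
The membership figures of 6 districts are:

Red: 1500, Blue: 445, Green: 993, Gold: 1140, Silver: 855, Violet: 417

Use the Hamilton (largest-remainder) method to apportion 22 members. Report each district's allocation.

The standard divisor is 5350/22 ≈ 243.182.
Standard quotas: Red 6.168, Blue 1.830, Green 4.083, Gold 4.688, Silver 3.516, Violet 1.715.
Lower quotas: Red 6, Blue 1, Green 4, Gold 4, Silver 3, Violet 1 (sum 19, leaving 3 seats).
Remainders in descending order: Blue 0.830, Violet 0.715, Gold 0.688, Silver 0.516, Red 0.168, Green 0.083.
The surplus seats go to Blue, Violet, Gold.

Red 6, Blue 2, Green 4, Gold 5, Silver 3, Violet 2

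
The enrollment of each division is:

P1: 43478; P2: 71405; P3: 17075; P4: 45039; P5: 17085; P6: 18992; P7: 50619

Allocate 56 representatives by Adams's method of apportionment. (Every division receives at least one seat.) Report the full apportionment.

Standard divisor 263693/56 ≈ 4708.804; standard quotas: P1 9.233, P2 15.164, P3 3.626, P4 9.565, P5 3.628, P6 4.033, P7 10.750.
Rounding up gives 10, 16, 4, 10, 4, 5, 11 = 60 seats, so the divisor must be adjusted.
With modified divisor 5030: modified quotas P1 8.644, P2 14.196, P3 3.395, P4 8.954, P5 3.397, P6 3.776, P7 10.063.
Rounding up: P1 9, P2 15, P3 4, P4 9, P5 4, P6 4, P7 11 (total 56).

P1 9, P2 15, P3 4, P4 9, P5 4, P6 4, P7 11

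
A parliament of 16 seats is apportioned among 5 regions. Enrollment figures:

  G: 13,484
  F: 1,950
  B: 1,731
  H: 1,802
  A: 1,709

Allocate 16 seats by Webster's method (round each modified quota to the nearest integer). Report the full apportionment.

Standard divisor 20676/16 ≈ 1292.25; standard quotas: G 10.435, F 1.509, B 1.340, H 1.394, A 1.322.
Rounding to the nearest integer gives 10, 2, 1, 1, 1 = 15 seats, so the divisor must be adjusted.
With modified divisor 1240: modified quotas G 10.874, F 1.573, B 1.396, H 1.453, A 1.378.
Rounding to the nearest integer: G 11, F 2, B 1, H 1, A 1 (total 16).

G: 11, F: 2, B: 1, H: 1, A: 1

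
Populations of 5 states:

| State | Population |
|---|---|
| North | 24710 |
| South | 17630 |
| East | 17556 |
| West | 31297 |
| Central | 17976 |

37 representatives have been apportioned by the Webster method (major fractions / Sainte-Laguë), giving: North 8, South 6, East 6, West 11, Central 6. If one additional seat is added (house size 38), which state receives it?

North

Priority for the next seat is population ÷ (current seats + 0.5).
Priorities: North 2907.059, South 2712.308, East 2700.923, West 2721.478, Central 2765.538.
Highest priority: North.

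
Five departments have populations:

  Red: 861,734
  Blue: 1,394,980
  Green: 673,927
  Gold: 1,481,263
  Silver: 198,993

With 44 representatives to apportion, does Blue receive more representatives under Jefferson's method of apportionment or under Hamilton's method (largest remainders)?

Jefferson: Red 8, Blue 14, Green 6, Gold 14, Silver 2.
Hamilton: Red 8, Blue 13, Green 7, Gold 14, Silver 2.
Blue gets 14 under Jefferson and 13 under Hamilton.

Jefferson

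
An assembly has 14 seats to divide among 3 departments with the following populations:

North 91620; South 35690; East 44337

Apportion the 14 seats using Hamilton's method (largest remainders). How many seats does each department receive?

Total 171647; standard divisor 171647/14 ≈ 12260.5.
Standard quotas: North 7.4728, South 2.9110, East 3.6162.
Lower quotas: North 7, South 2, East 3 (sum 12, leaving 2 seats).
Remainders in descending order: South 0.9110, East 0.6162, North 0.4728.
Largest remainders: South, East receive the extra seats.

North: 7, South: 3, East: 4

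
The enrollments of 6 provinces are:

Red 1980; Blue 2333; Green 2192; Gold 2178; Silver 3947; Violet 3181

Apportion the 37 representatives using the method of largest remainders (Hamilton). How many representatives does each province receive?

Red 5, Blue 6, Green 5, Gold 5, Silver 9, Violet 7

The standard divisor is 15811/37 ≈ 427.324.
Standard quotas: Red 4.633, Blue 5.460, Green 5.130, Gold 5.097, Silver 9.237, Violet 7.444.
Lower quotas: Red 4, Blue 5, Green 5, Gold 5, Silver 9, Violet 7 (sum 35, leaving 2 seats).
Remainders in descending order: Red 0.633, Blue 0.460, Violet 0.444, Silver 0.237, Green 0.130, Gold 0.097.
The surplus seats go to Red, Blue.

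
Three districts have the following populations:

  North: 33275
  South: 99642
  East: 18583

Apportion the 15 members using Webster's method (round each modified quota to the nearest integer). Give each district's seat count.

Standard divisor 151500/15 ≈ 10100; standard quotas: North 3.295, South 9.866, East 1.840.
Rounding to the nearest integer gives North 3, South 10, East 2 — total 15, matching the house size, so no adjustment is needed.

North 3, South 10, East 2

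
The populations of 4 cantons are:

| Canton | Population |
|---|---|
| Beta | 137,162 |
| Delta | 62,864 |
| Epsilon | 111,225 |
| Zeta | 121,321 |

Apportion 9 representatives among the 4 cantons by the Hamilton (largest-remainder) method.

Beta 3; Delta 1; Epsilon 2; Zeta 3

The standard divisor is 432572/9 ≈ 48063.556.
Standard quotas: Beta 2.8538, Delta 1.3079, Epsilon 2.3141, Zeta 2.5242.
Lower quotas: Beta 2, Delta 1, Epsilon 2, Zeta 2 (sum 7, leaving 2 seats).
Remainders in descending order: Beta 0.8538, Zeta 0.5242, Epsilon 0.3141, Delta 0.3079.
The surplus seats go to Beta, Zeta.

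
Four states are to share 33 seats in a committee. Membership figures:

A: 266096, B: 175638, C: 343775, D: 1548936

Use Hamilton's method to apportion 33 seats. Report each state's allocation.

The standard divisor is 2334445/33 ≈ 70740.758.
Standard quotas: A 3.7616, B 2.4828, C 4.8596, D 21.8959.
Lower quotas: A 3, B 2, C 4, D 21 (sum 30, leaving 3 seats).
Remainders in descending order: D 0.8959, C 0.8596, A 0.7616, B 0.4828.
Largest remainders: D, C, A receive the extra seats.

A: 4, B: 2, C: 5, D: 22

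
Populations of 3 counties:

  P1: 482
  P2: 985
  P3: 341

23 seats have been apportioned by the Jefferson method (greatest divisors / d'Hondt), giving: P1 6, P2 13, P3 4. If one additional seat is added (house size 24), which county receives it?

P2

Priority for the next seat is population ÷ (current seats + 1).
Priorities: P1 68.857, P2 70.357, P3 68.200.
Highest priority: P2.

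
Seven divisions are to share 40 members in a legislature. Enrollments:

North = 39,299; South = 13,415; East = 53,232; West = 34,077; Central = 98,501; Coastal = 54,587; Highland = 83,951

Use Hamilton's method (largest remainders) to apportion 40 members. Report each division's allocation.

Total 377062; standard divisor 377062/40 ≈ 9426.55.
Standard quotas: North 4.1690, South 1.4231, East 5.6470, West 3.6150, Central 10.4493, Coastal 5.7908, Highland 8.9058.
Lower quotas: North 4, South 1, East 5, West 3, Central 10, Coastal 5, Highland 8 (sum 36, leaving 4 seats).
Remainders in descending order: Highland 0.9058, Coastal 0.7908, East 0.6470, West 0.6150, Central 0.4493, South 0.4231, North 0.1690.
The surplus seats go to Highland, Coastal, East, West.

North 4, South 1, East 6, West 4, Central 10, Coastal 6, Highland 9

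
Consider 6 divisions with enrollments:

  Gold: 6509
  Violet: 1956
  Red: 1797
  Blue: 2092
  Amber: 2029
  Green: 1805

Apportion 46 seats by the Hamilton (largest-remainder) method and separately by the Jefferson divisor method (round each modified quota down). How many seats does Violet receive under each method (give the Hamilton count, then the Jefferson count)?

Hamilton: Gold 18, Violet 6, Red 5, Blue 6, Amber 6, Green 5.
Jefferson: Gold 19, Violet 5, Red 5, Blue 6, Amber 6, Green 5.
Violet gets 6 under Hamilton and 5 under Jefferson.

6 and 5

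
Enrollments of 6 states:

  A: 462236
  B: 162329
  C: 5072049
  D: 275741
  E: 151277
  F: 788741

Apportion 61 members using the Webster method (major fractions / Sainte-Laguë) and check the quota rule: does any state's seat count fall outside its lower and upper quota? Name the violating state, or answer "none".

C

Standard quotas: A 4.079, B 1.433, C 44.760, D 2.433, E 1.335, F 6.960.
Webster allocation: A 4, B 1, C 46, D 2, E 1, F 7.
C has quota 44.760 (lower 44, upper 45) but receives 46 — outside the quota interval.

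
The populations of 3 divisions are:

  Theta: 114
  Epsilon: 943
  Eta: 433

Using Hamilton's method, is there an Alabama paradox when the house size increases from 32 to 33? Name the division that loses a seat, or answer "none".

Theta

At 32 seats: Theta 3, Epsilon 20, Eta 9.
At 33 seats: Theta 2, Epsilon 21, Eta 10.
Theta drops from 3 to 2.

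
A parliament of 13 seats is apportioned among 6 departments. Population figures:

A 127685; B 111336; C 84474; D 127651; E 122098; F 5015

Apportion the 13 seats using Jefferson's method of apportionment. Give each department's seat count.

Standard divisor 578259/13 ≈ 44481.462; standard quotas: A 2.871, B 2.503, C 1.899, D 2.870, E 2.745, F 0.113.
Rounding down gives 2, 2, 1, 2, 2, 0 = 9 seats, so the divisor must be adjusted.
With modified divisor 38900: modified quotas A 3.282, B 2.862, C 2.172, D 3.282, E 3.139, F 0.129.
Rounding down: A 3, B 2, C 2, D 3, E 3, F 0 (total 13).

A 3; B 2; C 2; D 3; E 3; F 0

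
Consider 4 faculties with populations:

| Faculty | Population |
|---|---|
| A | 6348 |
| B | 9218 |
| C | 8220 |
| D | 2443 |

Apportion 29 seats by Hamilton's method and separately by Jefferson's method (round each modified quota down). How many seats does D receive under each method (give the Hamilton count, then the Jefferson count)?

Hamilton: A 7, B 10, C 9, D 3.
Jefferson: A 7, B 11, C 9, D 2.
D gets 3 under Hamilton and 2 under Jefferson.

3 and 2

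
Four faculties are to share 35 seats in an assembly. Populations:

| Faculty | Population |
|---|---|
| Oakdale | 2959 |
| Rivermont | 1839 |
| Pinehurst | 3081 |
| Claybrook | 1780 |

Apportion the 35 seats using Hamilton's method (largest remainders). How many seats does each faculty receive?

Total 9659; standard divisor 9659/35 ≈ 275.971.
Standard quotas: Oakdale 10.722, Rivermont 6.664, Pinehurst 11.164, Claybrook 6.450.
Lower quotas: Oakdale 10, Rivermont 6, Pinehurst 11, Claybrook 6 (sum 33, leaving 2 seats).
Remainders in descending order: Oakdale 0.722, Rivermont 0.664, Claybrook 0.450, Pinehurst 0.164.
Largest remainders: Oakdale, Rivermont receive the extra seats.

Oakdale: 11, Rivermont: 7, Pinehurst: 11, Claybrook: 6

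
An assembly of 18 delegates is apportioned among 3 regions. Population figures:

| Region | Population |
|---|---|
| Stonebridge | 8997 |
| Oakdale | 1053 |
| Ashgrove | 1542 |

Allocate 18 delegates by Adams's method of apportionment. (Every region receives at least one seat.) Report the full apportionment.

Standard divisor 11592/18 ≈ 644; standard quotas: Stonebridge 13.970, Oakdale 1.635, Ashgrove 2.394.
Rounding up gives 14, 2, 3 = 19 seats, so the divisor must be adjusted.
With modified divisor 700: modified quotas Stonebridge 12.853, Oakdale 1.504, Ashgrove 2.203.
Rounding up: Stonebridge 13, Oakdale 2, Ashgrove 3 (total 18).

Stonebridge: 13, Oakdale: 2, Ashgrove: 3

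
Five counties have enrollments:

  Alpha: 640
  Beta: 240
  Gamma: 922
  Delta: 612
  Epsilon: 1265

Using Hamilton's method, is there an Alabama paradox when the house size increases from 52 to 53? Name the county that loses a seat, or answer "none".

At 52 seats: Alpha 9, Beta 3, Gamma 13, Delta 9, Epsilon 18.
At 53 seats: Alpha 9, Beta 4, Gamma 13, Delta 9, Epsilon 18.
No county's allocation decreased.

none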